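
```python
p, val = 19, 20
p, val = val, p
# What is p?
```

Trace:
`p, val = 19, 20` → p = 19; val = 20
`p, val = val, p` → p = 20; val = 19
So p = 20

Answer: 20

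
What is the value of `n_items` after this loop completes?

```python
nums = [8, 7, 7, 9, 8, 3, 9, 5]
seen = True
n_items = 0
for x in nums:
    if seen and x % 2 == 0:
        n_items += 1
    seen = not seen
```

Count even values at even positions
`n_items` takes the values: 0 → 1 → 2

Answer: 2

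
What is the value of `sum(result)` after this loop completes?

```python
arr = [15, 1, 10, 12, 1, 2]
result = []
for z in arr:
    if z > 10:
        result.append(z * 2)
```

Sum of doubled values > 10
`result` takes the values: [] → [30] → [30, 24]
So `sum(result)` = 54

Answer: 54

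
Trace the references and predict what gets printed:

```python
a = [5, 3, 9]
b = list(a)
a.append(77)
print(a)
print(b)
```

Key concept: list() constructor creates copy.
Step by step:
`a = [5, 3, 9]` → a = [5, 3, 9]
`b = list(a)` → b = [5, 3, 9]
`a.append(77)` → a = [5, 3, 9, 77]
`print(a)` → prints [5, 3, 9, 77]
`print(b)` → prints [5, 3, 9]

Answer:
[5, 3, 9, 77]
[5, 3, 9]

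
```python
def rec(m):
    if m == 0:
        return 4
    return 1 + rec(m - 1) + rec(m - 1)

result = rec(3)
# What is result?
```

rec(m) = 1 + 2·rec(m-1), rec(0)=4. Closed form: (4+1)·2^3 - 1 = 39.

Answer: 39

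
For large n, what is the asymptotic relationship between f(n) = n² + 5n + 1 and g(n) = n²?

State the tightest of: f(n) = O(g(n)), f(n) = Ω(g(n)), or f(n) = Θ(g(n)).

n² + 5n + 1 vs n²: f(n) = Θ(g(n)) — they are asymptotically equivalent (lower-order terms are dominated).

Answer: f(n) = Θ(g(n)) — they are asymptotically equivalent (lower-order terms are dominated).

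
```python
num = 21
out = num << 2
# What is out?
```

Trace:
`num = 21` → num = 21
`out = num << 2` → out = 84
So out = 84

Answer: 84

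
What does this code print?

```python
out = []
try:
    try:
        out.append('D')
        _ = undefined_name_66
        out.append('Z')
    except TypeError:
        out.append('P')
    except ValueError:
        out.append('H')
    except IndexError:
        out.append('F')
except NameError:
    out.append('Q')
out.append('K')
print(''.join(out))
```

Execution trace: 'D' (try body) → 'Q' (outer except NameError) → 'K' (after the try/except). Output: DQK

Answer: DQK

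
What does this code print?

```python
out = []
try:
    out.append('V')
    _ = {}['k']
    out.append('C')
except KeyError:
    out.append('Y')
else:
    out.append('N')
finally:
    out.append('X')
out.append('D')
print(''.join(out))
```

Execution trace: 'V' (try body) → 'Y' (except KeyError) → 'X' (finally) → 'D' (after the try/except). Output: VYXD

Answer: VYXD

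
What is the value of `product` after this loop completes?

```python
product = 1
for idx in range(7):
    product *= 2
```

2^7 = 128
`product` takes the values: 1 → 2 → 4 → 8 → 16 → 32 → 64 → 128

Answer: 128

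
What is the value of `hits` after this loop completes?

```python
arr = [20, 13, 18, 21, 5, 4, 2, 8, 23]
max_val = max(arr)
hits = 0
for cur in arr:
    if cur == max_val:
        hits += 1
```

Count of max value 23 in [20, 13, 18, 21, 5, 4, 2, 8, 23]
`hits` takes the values: 0 → 1

Answer: 1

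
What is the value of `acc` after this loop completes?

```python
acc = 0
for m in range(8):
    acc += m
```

Sum of 0 to 7 = 28
`acc` takes the values: 0 → 1 → 3 → 6 → 10 → 15 → 21 → 28

Answer: 28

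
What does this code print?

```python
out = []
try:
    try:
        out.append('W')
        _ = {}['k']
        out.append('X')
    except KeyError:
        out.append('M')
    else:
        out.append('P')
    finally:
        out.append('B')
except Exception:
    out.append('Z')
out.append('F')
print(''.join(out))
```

Execution trace: 'W' (inner try body) → 'M' (inner except KeyError) → 'B' (inner finally) → 'F' (after the try/except). Output: WMBF

Answer: WMBF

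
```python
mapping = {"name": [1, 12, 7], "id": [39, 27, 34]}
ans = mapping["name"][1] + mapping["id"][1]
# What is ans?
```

Trace:
`mapping = {"name": [1, 12, 7], "id": [39, 27, 34]}` → mapping = {'name': [1, 12, 7], 'id': [39, 27, 34]}
`ans = mapping["name"][1] + mapping["id"][1]` → ans = 39
So ans = 39

Answer: 39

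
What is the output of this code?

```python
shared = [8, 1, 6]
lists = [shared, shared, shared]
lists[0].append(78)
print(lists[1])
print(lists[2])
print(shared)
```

Key concept: list of same reference.
Step by step:
`shared = [8, 1, 6]` → shared = [8, 1, 6]
`lists = [shared, shared, shared]` → lists = [[8, 1, 6], [8, 1, 6], [8, 1, 6]]
`lists[0].append(78)` → shared = [8, 1, 6, 78]; lists = [[8, 1, 6, 78], [8, 1, 6, 78], [8, 1, 6, 78]]
`print(lists[1])` → prints [8, 1, 6, 78]
`print(lists[2])` → prints [8, 1, 6, 78]
`print(shared)` → prints [8, 1, 6, 78]

Answer:
[8, 1, 6, 78]
[8, 1, 6, 78]
[8, 1, 6, 78]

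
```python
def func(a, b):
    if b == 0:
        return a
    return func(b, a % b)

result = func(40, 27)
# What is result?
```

func(40, 27) -> func(27, 13) -> func(13, 1) -> func(1, 0) -> 1

Answer: 1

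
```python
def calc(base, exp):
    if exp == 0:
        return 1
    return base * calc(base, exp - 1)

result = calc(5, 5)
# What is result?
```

calc(5, 5) = 5 * 5 * 5 * 5 * 5 = 3125

Answer: 3125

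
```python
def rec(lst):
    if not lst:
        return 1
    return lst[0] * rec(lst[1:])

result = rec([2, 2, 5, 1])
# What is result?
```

Product over [2, 2, 5, 1] = 2 * 2 * 5 * 1 = 20

Answer: 20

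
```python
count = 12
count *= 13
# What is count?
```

Trace:
`count = 12` → count = 12
`count *= 13` → count = 156
So count = 156

Answer: 156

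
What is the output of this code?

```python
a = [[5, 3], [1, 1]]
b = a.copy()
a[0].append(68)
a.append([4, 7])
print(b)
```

Key concept: shallow copy with nested lists.
Step by step:
`a = [[5, 3], [1, 1]]` → a = [[5, 3], [1, 1]]
`b = a.copy()` → b = [[5, 3], [1, 1]]
`a[0].append(68)` → a = [[5, 3, 68], [1, 1]]; b = [[5, 3, 68], [1, 1]]
`a.append([4, 7])` → a = [[5, 3, 68], [1, 1], [4, 7]]
`print(b)` → prints [[5, 3, 68], [1, 1]]

Answer: [[5, 3, 68], [1, 1]]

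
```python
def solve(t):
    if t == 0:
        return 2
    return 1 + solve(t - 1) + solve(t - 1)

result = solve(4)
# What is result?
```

solve(t) = 1 + 2·solve(t-1), solve(0)=2. Closed form: (2+1)·2^4 - 1 = 47.

Answer: 47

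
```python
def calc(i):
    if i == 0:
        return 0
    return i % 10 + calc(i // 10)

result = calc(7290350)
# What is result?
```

Sum of digits of 7290350: 0 + 5 + 3 + 0 + 9 + 2 + 7 = 26

Answer: 26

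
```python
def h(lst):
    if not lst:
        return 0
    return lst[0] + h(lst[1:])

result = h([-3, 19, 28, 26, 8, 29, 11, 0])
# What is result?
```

(-3) + 19 + 28 + 26 + 8 + 29 + 11 + 0 + 0 = 118

Answer: 118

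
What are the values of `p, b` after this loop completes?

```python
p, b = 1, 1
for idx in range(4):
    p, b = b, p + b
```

Fibonacci: after 4 iterations
`p, b` takes the values: (1, 1) → (1, 2) → (2, 3) → (3, 5) → (5, 8)

Answer: 5, 8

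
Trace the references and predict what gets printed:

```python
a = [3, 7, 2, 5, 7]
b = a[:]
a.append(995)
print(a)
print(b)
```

Key concept: slice [:] creates copy.
Step by step:
`a = [3, 7, 2, 5, 7]` → a = [3, 7, 2, 5, 7]
`b = a[:]` → b = [3, 7, 2, 5, 7]
`a.append(995)` → a = [3, 7, 2, 5, 7, 995]
`print(a)` → prints [3, 7, 2, 5, 7, 995]
`print(b)` → prints [3, 7, 2, 5, 7]

Answer:
[3, 7, 2, 5, 7, 995]
[3, 7, 2, 5, 7]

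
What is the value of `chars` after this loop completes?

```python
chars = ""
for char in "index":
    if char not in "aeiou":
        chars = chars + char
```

Remove vowels from 'index'
`chars` takes the values: "" → "n" → "nd" → "ndx"

Answer: "ndx"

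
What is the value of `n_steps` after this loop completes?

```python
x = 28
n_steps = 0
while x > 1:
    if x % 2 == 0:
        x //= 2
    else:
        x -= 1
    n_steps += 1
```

Steps to reduce 28 to 1
`n_steps` takes the values: 0 → 1 → 2 → 3 → 4 → 5 → 6

Answer: 6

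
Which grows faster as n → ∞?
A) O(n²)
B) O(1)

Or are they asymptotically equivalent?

O(n²) vs O(1): Higher order terms dominate.

Answer: A) O(n²) grows faster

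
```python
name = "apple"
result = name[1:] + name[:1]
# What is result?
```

Trace:
`name = "apple"` → name = 'apple'
`result = name[1:] + name[:1]` → result = 'pplea'
So result = 'pplea'

Answer: 'pplea'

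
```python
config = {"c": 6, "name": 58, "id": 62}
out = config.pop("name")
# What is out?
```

Trace:
`config = {"c": 6, "name": 58, "id": 62}` → config = {'c': 6, 'name': 58, 'id': 62}
`out = config.pop("name")` → config = {'c': 6, 'id': 62}; out = 58
So out = 58

Answer: 58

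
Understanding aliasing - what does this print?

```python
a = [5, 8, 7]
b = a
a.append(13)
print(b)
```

Key concept: basic list aliasing.
Step by step:
`a = [5, 8, 7]` → a = [5, 8, 7]
`b = a` → b = [5, 8, 7] (same object as a)
`a.append(13)` → a = [5, 8, 7, 13] (same object as b); b = [5, 8, 7, 13] (same object as a)
`print(b)` → prints [5, 8, 7, 13]

Answer: [5, 8, 7, 13]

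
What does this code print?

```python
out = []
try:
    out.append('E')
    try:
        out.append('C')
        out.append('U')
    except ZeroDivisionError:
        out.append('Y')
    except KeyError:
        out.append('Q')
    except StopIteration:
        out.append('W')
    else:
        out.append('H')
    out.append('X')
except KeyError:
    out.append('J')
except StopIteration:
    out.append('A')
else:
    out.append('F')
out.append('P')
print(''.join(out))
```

Execution trace: 'E' (try body) → 'C' (inner try body) → 'U' (inner try body, no exception) → 'H' (inner else) → 'X' (try body, no exception) → 'F' (else) → 'P' (after the try/except). Output: ECUHXFP

Answer: ECUHXFP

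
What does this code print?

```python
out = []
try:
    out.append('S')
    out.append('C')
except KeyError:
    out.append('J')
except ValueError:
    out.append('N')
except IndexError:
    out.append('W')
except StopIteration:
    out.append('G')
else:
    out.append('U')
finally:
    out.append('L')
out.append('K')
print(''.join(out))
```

Execution trace: 'S' (try body) → 'C' (try body, no exception) → 'U' (else) → 'L' (finally) → 'K' (after the try/except). Output: SCULK

Answer: SCULK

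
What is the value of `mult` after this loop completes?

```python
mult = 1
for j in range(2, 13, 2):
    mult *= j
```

Product of even numbers 2 to 12
`mult` takes the values: 1 → 2 → 8 → 48 → 384 → 3840 → 46080

Answer: 46080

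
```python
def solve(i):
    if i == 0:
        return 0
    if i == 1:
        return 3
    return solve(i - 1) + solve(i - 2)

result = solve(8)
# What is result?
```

Build up from base cases: solve(0)=0, solve(1)=3, solve(2)=3, solve(3)=6, solve(4)=9, solve(5)=15, solve(6)=24, ..., solve(8)=63

Answer: 63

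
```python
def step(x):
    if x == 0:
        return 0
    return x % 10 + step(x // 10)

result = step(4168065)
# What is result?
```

Sum of digits of 4168065: 5 + 6 + 0 + 8 + 6 + 1 + 4 = 30

Answer: 30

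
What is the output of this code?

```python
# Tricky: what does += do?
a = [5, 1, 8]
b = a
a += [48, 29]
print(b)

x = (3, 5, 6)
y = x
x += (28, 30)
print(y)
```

Key concept: += behavior differs for mutable vs immutable.
Step by step:
`a = [5, 1, 8]` → a = [5, 1, 8]
`b = a` → b = [5, 1, 8] (same object as a)
`a += [48, 29]` → a = [5, 1, 8, 48, 29] (same object as b); b = [5, 1, 8, 48, 29] (same object as a)
`print(b)` → prints [5, 1, 8, 48, 29]
`x = (3, 5, 6)` → x = (3, 5, 6)
`y = x` → y = (3, 5, 6)
`x += (28, 30)` → x = (3, 5, 6, 28, 30)
`print(y)` → prints (3, 5, 6)

Answer:
[5, 1, 8, 48, 29]
(3, 5, 6)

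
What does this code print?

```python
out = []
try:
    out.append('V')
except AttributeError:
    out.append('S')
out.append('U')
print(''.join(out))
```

Execution trace: 'V' (try body, no exception) → 'U' (after the try/except). Output: VU

Answer: VU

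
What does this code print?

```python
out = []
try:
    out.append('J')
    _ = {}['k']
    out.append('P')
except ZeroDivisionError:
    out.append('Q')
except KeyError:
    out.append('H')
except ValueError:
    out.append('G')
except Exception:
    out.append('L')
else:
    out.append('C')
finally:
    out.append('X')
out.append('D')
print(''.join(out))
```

Execution trace: 'J' (try body) → 'H' (except KeyError) → 'X' (finally) → 'D' (after the try/except). Output: JHXD

Answer: JHXD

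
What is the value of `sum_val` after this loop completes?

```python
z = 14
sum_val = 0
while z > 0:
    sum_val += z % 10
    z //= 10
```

Sum digits of 14
`sum_val` takes the values: 0 → 4 → 5

Answer: 5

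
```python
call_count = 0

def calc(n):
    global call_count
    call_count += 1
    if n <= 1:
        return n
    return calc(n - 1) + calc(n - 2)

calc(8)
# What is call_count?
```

Calls(n) = 1 + Calls(n-1) + Calls(n-2); Calls(0)=Calls(1)=1. For n=8 this gives 67.

Answer: 67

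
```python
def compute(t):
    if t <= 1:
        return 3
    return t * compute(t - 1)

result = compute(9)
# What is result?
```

compute(9) = 9 * 8 * 7 * 6 * 5 * 4 * 3 * 2 * 3 = 1088640

Answer: 1088640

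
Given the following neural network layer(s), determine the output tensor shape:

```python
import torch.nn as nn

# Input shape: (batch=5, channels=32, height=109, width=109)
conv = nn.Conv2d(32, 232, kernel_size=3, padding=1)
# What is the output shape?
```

Input: (5, 32, 109, 109) -> Output: (5, 232, 109, 109)

Answer: (5, 232, 109, 109)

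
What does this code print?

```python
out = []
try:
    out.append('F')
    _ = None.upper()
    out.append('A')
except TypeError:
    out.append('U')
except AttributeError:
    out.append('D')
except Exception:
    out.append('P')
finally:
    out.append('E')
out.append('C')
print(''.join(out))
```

Execution trace: 'F' (try body) → 'D' (except AttributeError) → 'E' (finally) → 'C' (after the try/except). Output: FDEC

Answer: FDEC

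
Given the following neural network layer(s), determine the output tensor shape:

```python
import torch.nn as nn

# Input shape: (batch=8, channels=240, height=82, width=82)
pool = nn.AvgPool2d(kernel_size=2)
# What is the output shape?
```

Input: (8, 240, 82, 82) -> Output: (8, 240, 41, 41)

Answer: (8, 240, 41, 41)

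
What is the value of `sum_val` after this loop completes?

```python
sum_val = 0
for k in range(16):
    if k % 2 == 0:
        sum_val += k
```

Sum of even numbers 0 to 15
`sum_val` takes the values: 0 → 2 → 6 → 12 → 20 → 30 → 42 → 56

Answer: 56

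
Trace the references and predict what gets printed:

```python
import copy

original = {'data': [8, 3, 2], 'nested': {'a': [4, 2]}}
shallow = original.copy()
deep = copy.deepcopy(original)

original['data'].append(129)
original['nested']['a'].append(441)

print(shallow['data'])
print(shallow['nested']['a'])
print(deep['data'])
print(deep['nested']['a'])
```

Key concept: comparing shallow vs deep copy.
Step by step:
`original = {'data': [8, 3, 2], 'nested': {'a': [4, 2]}}` → original = {'data': [8, 3, 2], 'nested': {'a': [4, 2]}}
`shallow = original.copy()` → shallow = {'data': [8, 3, 2], 'nested': {'a': [4, 2]}}
`deep = copy.deepcopy(original)` → deep = {'data': [8, 3, 2], 'nested': {'a': [4, 2]}}
`original['data'].append(129)` → original = {'data': [8, 3, 2, 129], 'nested': {'a': [4, 2]}}; shallow = {'data': [8, 3, 2, 129], 'nested': {'a': [4, 2]}}
`original['nested']['a'].append(441)` → original = {'data': [8, 3, 2, 129], 'nested': {'a': [4, 2, 441]}}; shallow = {'data': [8, 3, 2, 129], 'nested': {'a': [4, 2, 441]}}
`print(shallow['data'])` → prints [8, 3, 2, 129]
`print(shallow['nested']['a'])` → prints [4, 2, 441]
`print(deep['data'])` → prints [8, 3, 2]
`print(deep['nested']['a'])` → prints [4, 2]

Answer:
[8, 3, 2, 129]
[4, 2, 441]
[8, 3, 2]
[4, 2]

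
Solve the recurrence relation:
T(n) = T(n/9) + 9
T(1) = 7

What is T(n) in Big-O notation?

Each step divides n by 9 and adds 9. After log_9(n) steps we reach T(1)=7. So T(n) = 9·log_9(n) + 7 = O(log n).

Answer: O(log n)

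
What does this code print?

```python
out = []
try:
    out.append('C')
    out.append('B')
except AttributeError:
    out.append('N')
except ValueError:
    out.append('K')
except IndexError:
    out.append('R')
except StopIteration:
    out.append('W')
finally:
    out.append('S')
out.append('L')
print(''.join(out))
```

Execution trace: 'C' (try body) → 'B' (try body, no exception) → 'S' (finally) → 'L' (after the try/except). Output: CBSL

Answer: CBSL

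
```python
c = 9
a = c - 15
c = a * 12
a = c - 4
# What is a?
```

Trace:
`c = 9` → c = 9
`a = c - 15` → a = -6
`c = a * 12` → c = -72
`a = c - 4` → a = -76
So a = -76

Answer: -76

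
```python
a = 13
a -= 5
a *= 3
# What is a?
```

Trace:
`a = 13` → a = 13
`a -= 5` → a = 8
`a *= 3` → a = 24
So a = 24

Answer: 24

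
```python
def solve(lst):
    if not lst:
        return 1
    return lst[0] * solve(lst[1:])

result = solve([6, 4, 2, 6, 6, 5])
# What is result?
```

Product over [6, 4, 2, 6, 6, 5] = 6 * 4 * 2 * 6 * 6 * 5 = 8640

Answer: 8640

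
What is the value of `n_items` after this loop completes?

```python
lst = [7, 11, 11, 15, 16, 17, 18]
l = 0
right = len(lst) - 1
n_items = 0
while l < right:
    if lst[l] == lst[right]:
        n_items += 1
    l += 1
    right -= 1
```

Count matching pairs from ends
`n_items` takes the values: 0

Answer: 0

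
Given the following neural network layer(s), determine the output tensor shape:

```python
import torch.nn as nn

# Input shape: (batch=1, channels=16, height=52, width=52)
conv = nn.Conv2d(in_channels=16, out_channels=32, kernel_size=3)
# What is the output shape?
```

Input: (1, 16, 52, 52) -> Output: (1, 32, 50, 50)

Answer: (1, 32, 50, 50)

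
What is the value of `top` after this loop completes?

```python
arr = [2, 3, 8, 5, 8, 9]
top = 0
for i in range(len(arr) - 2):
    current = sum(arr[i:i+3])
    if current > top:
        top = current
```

Max sum of 3-element window in [2, 3, 8, 5, 8, 9]
`top` takes the values: 0 → 13 → 16 → 21 → 22

Answer: 22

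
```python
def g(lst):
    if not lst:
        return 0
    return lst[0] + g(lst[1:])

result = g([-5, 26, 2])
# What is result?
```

(-5) + 26 + 2 + 0 = 23

Answer: 23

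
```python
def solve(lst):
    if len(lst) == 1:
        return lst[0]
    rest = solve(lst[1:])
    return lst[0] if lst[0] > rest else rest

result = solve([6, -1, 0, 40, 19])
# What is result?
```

Recursive max over [6, -1, 0, 40, 19] = 40

Answer: 40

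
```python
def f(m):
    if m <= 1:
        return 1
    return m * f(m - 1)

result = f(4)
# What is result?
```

f(4) = 4 * 3 * 2 * 1 = 24

Answer: 24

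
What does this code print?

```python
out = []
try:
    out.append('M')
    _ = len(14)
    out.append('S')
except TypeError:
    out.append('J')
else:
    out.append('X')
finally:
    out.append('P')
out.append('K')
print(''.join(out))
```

Execution trace: 'M' (try body) → 'J' (except TypeError) → 'P' (finally) → 'K' (after the try/except). Output: MJPK

Answer: MJPK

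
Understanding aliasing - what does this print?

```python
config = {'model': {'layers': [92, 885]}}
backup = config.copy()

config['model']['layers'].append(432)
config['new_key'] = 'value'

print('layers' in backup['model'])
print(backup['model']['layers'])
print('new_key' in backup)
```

Key concept: shallow copy gotcha with nested dict.
Step by step:
`config = {'model': {'layers': [92, 885]}}` → config = {'model': {'layers': [92, 885]}}
`backup = config.copy()` → backup = {'model': {'layers': [92, 885]}}
`config['model']['layers'].append(432)` → config = {'model': {'layers': [92, 885, 432]}}; backup = {'model': {'layers': [92, 885, 432]}}
`config['new_key'] = 'value'` → config = {'model': {'layers': [92, 885, 432]}, 'new_key': 'value'}
`print('layers' in backup['model'])` → prints True
`print(backup['model']['layers'])` → prints [92, 885, 432]
`print('new_key' in backup)` → prints False

Answer:
True
[92, 885, 432]
False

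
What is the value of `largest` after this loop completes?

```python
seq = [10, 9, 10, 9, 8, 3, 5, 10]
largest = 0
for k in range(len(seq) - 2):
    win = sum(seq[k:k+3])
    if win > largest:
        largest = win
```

Max sum of 3-element window in [10, 9, 10, 9, 8, 3, 5, 10]
`largest` takes the values: 0 → 29

Answer: 29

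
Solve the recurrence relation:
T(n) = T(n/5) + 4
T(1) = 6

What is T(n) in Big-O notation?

Each step divides n by 5 and adds 4. After log_5(n) steps we reach T(1)=6. So T(n) = 4·log_5(n) + 6 = O(log n).

Answer: O(log n)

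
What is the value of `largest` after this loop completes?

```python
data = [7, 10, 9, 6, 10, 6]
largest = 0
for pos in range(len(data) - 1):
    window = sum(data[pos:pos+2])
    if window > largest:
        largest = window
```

Max sum of 2-element window in [7, 10, 9, 6, 10, 6]
`largest` takes the values: 0 → 17 → 19

Answer: 19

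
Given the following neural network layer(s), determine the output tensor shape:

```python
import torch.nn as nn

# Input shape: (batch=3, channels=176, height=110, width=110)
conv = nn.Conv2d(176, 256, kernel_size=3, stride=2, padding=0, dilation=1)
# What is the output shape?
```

Input: (3, 176, 110, 110) -> Output: (3, 256, 54, 54)

Answer: (3, 256, 54, 54)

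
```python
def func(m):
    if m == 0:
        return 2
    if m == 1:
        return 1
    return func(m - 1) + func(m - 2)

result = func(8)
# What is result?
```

Build up from base cases: func(0)=2, func(1)=1, func(2)=3, func(3)=4, func(4)=7, func(5)=11, func(6)=18, ..., func(8)=47

Answer: 47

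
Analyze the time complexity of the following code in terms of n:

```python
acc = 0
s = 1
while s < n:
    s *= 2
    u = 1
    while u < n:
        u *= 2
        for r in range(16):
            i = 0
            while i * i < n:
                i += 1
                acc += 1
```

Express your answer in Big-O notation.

Each loop level contributes: log n × log n × 1 × √n. Multiplying the contributions gives O(√n log² n).

Answer: O(√n log² n)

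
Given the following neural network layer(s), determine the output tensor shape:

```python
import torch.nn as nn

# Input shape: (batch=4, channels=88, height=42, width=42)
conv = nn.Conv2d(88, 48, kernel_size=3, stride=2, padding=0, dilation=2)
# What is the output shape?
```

Input: (4, 88, 42, 42) -> Output: (4, 48, 19, 19)

Answer: (4, 48, 19, 19)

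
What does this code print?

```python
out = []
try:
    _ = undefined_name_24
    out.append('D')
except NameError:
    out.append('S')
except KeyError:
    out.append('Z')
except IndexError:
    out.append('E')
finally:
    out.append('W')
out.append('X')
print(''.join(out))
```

Execution trace: 'S' (except NameError) → 'W' (finally) → 'X' (after the try/except). Output: SWX

Answer: SWX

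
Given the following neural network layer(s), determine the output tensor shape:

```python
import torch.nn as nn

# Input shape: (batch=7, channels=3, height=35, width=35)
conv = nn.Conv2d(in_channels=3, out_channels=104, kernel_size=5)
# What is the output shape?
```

Input: (7, 3, 35, 35) -> Output: (7, 104, 31, 31)

Answer: (7, 104, 31, 31)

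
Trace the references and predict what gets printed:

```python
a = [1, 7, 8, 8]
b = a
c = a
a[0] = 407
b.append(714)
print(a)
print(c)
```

Key concept: multiple aliases.
Step by step:
`a = [1, 7, 8, 8]` → a = [1, 7, 8, 8]
`b = a` → b = [1, 7, 8, 8] (same object as a)
`c = a` → c = [1, 7, 8, 8] (same object as a, b)
`a[0] = 407` → a = [407, 7, 8, 8] (same object as b, c); b = [407, 7, 8, 8] (same object as a, c); c = [407, 7, 8, 8] (same object as a, b)
`b.append(714)` → a = [407, 7, 8, 8, 714] (same object as b, c); b = [407, 7, 8, 8, 714] (same object as a, c); c = [407, 7, 8, 8, 714] (same object as a, b)
`print(a)` → prints [407, 7, 8, 8, 714]
`print(c)` → prints [407, 7, 8, 8, 714]

Answer:
[407, 7, 8, 8, 714]
[407, 7, 8, 8, 714]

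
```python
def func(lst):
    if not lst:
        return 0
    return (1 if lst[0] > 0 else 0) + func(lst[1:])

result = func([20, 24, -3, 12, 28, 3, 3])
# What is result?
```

Count of positive elements in [20, 24, -3, 12, 28, 3, 3] = 6

Answer: 6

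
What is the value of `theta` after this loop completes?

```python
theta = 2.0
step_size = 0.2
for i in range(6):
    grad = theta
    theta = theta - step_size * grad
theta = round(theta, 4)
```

Gradient descent: w = 2.0 * (1 - 0.2)^6
`theta` takes the values: 2.0 → 1.6 → 1.28 → 1.024 → 0.8192 → 0.65536 → 0.524288 → 0.5243

Answer: 0.5243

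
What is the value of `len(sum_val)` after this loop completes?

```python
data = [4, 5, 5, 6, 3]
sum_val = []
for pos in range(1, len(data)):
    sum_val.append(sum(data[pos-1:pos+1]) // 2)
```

Number of 2-element averages
`sum_val` takes the values: [] → [4] → [4, 5] → [4, 5, 5] → [4, 5, 5, 4]
So `len(sum_val)` = 4

Answer: 4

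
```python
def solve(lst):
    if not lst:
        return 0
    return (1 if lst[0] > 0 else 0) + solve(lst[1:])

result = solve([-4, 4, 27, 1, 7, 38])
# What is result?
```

Count of positive elements in [-4, 4, 27, 1, 7, 38] = 5

Answer: 5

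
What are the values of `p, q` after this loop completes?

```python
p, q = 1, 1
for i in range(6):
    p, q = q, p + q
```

Fibonacci: after 6 iterations
`p, q` takes the values: (1, 1) → (1, 2) → (2, 3) → (3, 5) → (5, 8) → (8, 13) → (13, 21)

Answer: 13, 21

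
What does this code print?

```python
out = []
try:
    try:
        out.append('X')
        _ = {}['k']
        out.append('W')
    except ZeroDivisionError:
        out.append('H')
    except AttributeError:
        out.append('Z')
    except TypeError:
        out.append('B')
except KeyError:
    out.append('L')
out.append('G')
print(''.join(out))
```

Execution trace: 'X' (try body) → 'L' (outer except KeyError) → 'G' (after the try/except). Output: XLG

Answer: XLG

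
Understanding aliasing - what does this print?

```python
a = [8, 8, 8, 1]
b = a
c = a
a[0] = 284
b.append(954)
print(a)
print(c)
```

Key concept: multiple aliases.
Step by step:
`a = [8, 8, 8, 1]` → a = [8, 8, 8, 1]
`b = a` → b = [8, 8, 8, 1] (same object as a)
`c = a` → c = [8, 8, 8, 1] (same object as a, b)
`a[0] = 284` → a = [284, 8, 8, 1] (same object as b, c); b = [284, 8, 8, 1] (same object as a, c); c = [284, 8, 8, 1] (same object as a, b)
`b.append(954)` → a = [284, 8, 8, 1, 954] (same object as b, c); b = [284, 8, 8, 1, 954] (same object as a, c); c = [284, 8, 8, 1, 954] (same object as a, b)
`print(a)` → prints [284, 8, 8, 1, 954]
`print(c)` → prints [284, 8, 8, 1, 954]

Answer:
[284, 8, 8, 1, 954]
[284, 8, 8, 1, 954]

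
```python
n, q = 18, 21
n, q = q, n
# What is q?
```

Trace:
`n, q = 18, 21` → n = 18; q = 21
`n, q = q, n` → n = 21; q = 18
So q = 18

Answer: 18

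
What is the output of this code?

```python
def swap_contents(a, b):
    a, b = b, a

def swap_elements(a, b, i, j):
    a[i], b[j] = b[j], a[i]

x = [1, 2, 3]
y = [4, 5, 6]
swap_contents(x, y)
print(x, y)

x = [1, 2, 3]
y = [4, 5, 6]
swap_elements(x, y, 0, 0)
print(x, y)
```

Key concept: parameter rebinding vs mutation.
Step by step:
`x = [1, 2, 3]` → x = [1, 2, 3]
`y = [4, 5, 6]` → y = [4, 5, 6]
`swap_contents(x, y)` → no visible change to tracked variables
`print(x, y)` → prints [1, 2, 3] [4, 5, 6]
`x = [1, 2, 3]` → x = [1, 2, 3]
`y = [4, 5, 6]` → y = [4, 5, 6]
`swap_elements(x, y, 0, 0)` → x = [4, 2, 3]; y = [1, 5, 6]
`print(x, y)` → prints [4, 2, 3] [1, 5, 6]

Answer:
[1, 2, 3] [4, 5, 6]
[4, 2, 3] [1, 5, 6]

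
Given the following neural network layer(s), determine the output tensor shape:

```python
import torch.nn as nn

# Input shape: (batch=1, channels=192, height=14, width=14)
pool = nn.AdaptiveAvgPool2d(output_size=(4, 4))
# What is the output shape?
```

Input: (1, 192, 14, 14) -> Output: (1, 192, 4, 4)

Answer: (1, 192, 4, 4)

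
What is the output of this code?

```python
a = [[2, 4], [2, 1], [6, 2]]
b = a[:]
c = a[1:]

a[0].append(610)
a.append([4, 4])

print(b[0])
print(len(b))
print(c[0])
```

Key concept: slice with nested mutation.
Step by step:
`a = [[2, 4], [2, 1], [6, 2]]` → a = [[2, 4], [2, 1], [6, 2]]
`b = a[:]` → b = [[2, 4], [2, 1], [6, 2]]
`c = a[1:]` → c = [[2, 1], [6, 2]]
`a[0].append(610)` → a = [[2, 4, 610], [2, 1], [6, 2]]; b = [[2, 4, 610], [2, 1], [6, 2]]
`a.append([4, 4])` → a = [[2, 4, 610], [2, 1], [6, 2], [4, 4]]
`print(b[0])` → prints [2, 4, 610]
`print(len(b))` → prints 3
`print(c[0])` → prints [2, 1]

Answer:
[2, 4, 610]
3
[2, 1]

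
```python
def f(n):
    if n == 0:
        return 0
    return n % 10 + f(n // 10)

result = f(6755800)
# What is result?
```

Sum of digits of 6755800: 0 + 0 + 8 + 5 + 5 + 7 + 6 = 31

Answer: 31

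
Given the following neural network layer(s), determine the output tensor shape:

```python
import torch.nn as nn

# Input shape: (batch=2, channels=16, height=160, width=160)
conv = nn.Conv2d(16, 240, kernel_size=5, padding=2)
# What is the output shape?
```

Input: (2, 16, 160, 160) -> Output: (2, 240, 160, 160)

Answer: (2, 240, 160, 160)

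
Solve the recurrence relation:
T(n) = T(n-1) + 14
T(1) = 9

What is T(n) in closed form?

Unrolling: T(n) = T(1) + 14·(n-1) = 9 + 14(n-1) = 14n - 5.

Answer: T(n) = 14n - 5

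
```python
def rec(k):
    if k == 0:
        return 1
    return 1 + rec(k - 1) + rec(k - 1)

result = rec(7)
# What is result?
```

rec(k) = 1 + 2·rec(k-1), rec(0)=1. Closed form: (1+1)·2^7 - 1 = 255.

Answer: 255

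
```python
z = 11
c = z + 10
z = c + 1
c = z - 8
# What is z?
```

Trace:
`z = 11` → z = 11
`c = z + 10` → c = 21
`z = c + 1` → z = 22
`c = z - 8` → c = 14
So z = 22

Answer: 22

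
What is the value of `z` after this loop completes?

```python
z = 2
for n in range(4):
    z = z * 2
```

Multiply by 2, 4 times: 2 * 2^4 = 32
`z` takes the values: 2 → 4 → 8 → 16 → 32

Answer: 32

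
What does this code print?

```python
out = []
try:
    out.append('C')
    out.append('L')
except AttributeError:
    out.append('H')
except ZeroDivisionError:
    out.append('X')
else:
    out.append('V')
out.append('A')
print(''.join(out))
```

Execution trace: 'C' (try body) → 'L' (try body, no exception) → 'V' (else) → 'A' (after the try/except). Output: CLVA

Answer: CLVA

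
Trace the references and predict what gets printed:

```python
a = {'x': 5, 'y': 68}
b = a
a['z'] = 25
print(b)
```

Key concept: dict aliasing.
Step by step:
`a = {'x': 5, 'y': 68}` → a = {'x': 5, 'y': 68}
`b = a` → b = {'x': 5, 'y': 68} (same object as a)
`a['z'] = 25` → a = {'x': 5, 'y': 68, 'z': 25} (same object as b); b = {'x': 5, 'y': 68, 'z': 25} (same object as a)
`print(b)` → prints {'x': 5, 'y': 68, 'z': 25}

Answer: {'x': 5, 'y': 68, 'z': 25}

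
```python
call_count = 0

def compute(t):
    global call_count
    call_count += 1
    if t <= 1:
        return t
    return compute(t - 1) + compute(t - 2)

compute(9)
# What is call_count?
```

Calls(t) = 1 + Calls(t-1) + Calls(t-2); Calls(0)=Calls(1)=1. For t=9 this gives 109.

Answer: 109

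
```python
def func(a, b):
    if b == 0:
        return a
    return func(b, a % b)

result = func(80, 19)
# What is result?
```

func(80, 19) -> func(19, 4) -> func(4, 3) -> func(3, 1) -> func(1, 0) -> 1

Answer: 1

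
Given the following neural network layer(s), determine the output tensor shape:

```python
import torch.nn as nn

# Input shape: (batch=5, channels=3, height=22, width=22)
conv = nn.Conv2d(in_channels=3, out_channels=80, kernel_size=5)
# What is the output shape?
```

Input: (5, 3, 22, 22) -> Output: (5, 80, 18, 18)

Answer: (5, 80, 18, 18)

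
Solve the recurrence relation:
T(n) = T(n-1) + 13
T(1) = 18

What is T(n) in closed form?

Unrolling: T(n) = T(1) + 13·(n-1) = 18 + 13(n-1) = 13n + 5.

Answer: T(n) = 13n + 5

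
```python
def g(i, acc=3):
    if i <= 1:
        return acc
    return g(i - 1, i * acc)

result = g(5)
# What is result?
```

Accumulator trace (n, acc): (5, 3) -> (4, 15) -> (3, 60) -> (2, 180) -> (1, 360) -> return 360

Answer: 360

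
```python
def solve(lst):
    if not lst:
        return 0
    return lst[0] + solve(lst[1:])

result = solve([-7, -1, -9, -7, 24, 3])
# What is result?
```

(-7) + (-1) + (-9) + (-7) + 24 + 3 + 0 = 3

Answer: 3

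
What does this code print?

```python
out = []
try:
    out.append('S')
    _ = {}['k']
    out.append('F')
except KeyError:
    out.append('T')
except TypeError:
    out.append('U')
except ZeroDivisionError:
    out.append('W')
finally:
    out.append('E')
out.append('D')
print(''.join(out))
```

Execution trace: 'S' (try body) → 'T' (except KeyError) → 'E' (finally) → 'D' (after the try/except). Output: STED

Answer: STED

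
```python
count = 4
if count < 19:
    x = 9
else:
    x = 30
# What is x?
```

Trace:
`count = 4` → count = 4
`if count < 19: ...` → count < 19 is True → x = 9
So x = 9

Answer: 9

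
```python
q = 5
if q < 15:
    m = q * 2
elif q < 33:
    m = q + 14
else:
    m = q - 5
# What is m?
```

Trace:
`q = 5` → q = 5
`if q < 15: ...` → q < 15 is True → m = 10
So m = 10

Answer: 10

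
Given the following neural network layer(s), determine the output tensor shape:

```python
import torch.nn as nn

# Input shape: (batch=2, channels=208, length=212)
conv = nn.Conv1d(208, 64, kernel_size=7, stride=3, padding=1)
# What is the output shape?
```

Input: (2, 208, 212) -> Output: (2, 64, 70)

Answer: (2, 64, 70)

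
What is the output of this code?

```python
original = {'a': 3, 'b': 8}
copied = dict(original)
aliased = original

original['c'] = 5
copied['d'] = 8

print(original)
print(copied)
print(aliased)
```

Key concept: dict() creates copy, assignment creates alias.
Step by step:
`original = {'a': 3, 'b': 8}` → original = {'a': 3, 'b': 8}
`copied = dict(original)` → copied = {'a': 3, 'b': 8}
`aliased = original` → aliased = {'a': 3, 'b': 8} (same object as original)
`original['c'] = 5` → original = {'a': 3, 'b': 8, 'c': 5} (same object as aliased); aliased = {'a': 3, 'b': 8, 'c': 5} (same object as original)
`copied['d'] = 8` → copied = {'a': 3, 'b': 8, 'd': 8}
`print(original)` → prints {'a': 3, 'b': 8, 'c': 5}
`print(copied)` → prints {'a': 3, 'b': 8, 'd': 8}
`print(aliased)` → prints {'a': 3, 'b': 8, 'c': 5}

Answer:
{'a': 3, 'b': 8, 'c': 5}
{'a': 3, 'b': 8, 'd': 8}
{'a': 3, 'b': 8, 'c': 5}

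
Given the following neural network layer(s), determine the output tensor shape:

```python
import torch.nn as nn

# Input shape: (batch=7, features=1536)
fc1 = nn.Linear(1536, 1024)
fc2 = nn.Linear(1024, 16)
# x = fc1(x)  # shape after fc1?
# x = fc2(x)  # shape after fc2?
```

Input: (7, 1536) -> after fc1: (7, 1024) -> Output: (7, 16)

Answer: (7, 16)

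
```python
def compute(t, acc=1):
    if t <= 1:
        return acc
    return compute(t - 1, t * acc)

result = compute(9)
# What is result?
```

Accumulator trace (n, acc): (9, 1) -> (8, 9) -> (7, 72) -> (6, 504) -> (5, 3024) -> (4, 15120) -> (3, 60480) -> (2, 181440) -> (1, 362880) -> return 362880

Answer: 362880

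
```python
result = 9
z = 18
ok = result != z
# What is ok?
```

Trace:
`result = 9` → result = 9
`z = 18` → z = 18
`ok = result != z` → ok = True
So ok = True

Answer: True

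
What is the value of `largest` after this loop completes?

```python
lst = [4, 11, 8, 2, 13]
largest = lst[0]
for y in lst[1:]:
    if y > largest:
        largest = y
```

Maximum of [4, 11, 8, 2, 13]
`largest` takes the values: 4 → 11 → 13

Answer: 13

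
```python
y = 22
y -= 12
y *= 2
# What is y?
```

Trace:
`y = 22` → y = 22
`y -= 12` → y = 10
`y *= 2` → y = 20
So y = 20

Answer: 20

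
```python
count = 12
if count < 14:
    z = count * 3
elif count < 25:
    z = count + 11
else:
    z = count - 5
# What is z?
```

Trace:
`count = 12` → count = 12
`if count < 14: ...` → count < 14 is True → z = 36
So z = 36

Answer: 36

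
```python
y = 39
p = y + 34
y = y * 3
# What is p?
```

Trace:
`y = 39` → y = 39
`p = y + 34` → p = 73
`y = y * 3` → y = 117
So p = 73

Answer: 73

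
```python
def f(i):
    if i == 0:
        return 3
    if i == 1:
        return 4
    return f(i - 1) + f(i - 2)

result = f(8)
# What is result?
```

Build up from base cases: f(0)=3, f(1)=4, f(2)=7, f(3)=11, f(4)=18, f(5)=29, f(6)=47, ..., f(8)=123

Answer: 123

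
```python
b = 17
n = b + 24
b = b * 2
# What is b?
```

Trace:
`b = 17` → b = 17
`n = b + 24` → n = 41
`b = b * 2` → b = 34
So b = 34

Answer: 34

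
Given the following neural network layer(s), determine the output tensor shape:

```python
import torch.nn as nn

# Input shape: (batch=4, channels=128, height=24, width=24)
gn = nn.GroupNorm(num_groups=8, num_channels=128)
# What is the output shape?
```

Input: (4, 128, 24, 24) -> Output: (4, 128, 24, 24)

Answer: (4, 128, 24, 24)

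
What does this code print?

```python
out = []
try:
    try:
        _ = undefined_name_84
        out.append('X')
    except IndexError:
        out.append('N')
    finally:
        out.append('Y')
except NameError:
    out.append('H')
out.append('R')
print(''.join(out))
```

Execution trace: 'Y' (inner finally) → 'H' (outer except NameError) → 'R' (after the try/except). Output: YHR

Answer: YHR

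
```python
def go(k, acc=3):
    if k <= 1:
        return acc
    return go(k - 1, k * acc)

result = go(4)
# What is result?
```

Accumulator trace (n, acc): (4, 3) -> (3, 12) -> (2, 36) -> (1, 72) -> return 72

Answer: 72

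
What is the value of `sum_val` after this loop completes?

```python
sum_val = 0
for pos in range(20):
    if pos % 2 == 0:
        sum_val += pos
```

Sum of even numbers 0 to 19
`sum_val` takes the values: 0 → 2 → 6 → 12 → 20 → 30 → 42 → 56 → 72 → 90

Answer: 90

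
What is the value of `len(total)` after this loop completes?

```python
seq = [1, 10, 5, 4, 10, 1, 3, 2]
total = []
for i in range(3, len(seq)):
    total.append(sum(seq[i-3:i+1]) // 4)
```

Number of 4-element averages
`total` takes the values: [] → [5] → [5, 7] → [5, 7, 5] → [5, 7, 5, 4] → [5, 7, 5, 4, 4]
So `len(total)` = 5

Answer: 5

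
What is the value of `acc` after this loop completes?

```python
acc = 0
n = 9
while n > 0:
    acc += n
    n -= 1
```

Sum 9 down to 1
`acc` takes the values: 0 → 9 → 17 → 24 → 30 → 35 → 39 → 42 → 44 → 45

Answer: 45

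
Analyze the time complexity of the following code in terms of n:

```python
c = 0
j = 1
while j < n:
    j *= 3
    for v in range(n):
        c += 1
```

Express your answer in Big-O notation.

Each loop level contributes: log n × n. Multiplying the contributions gives O(n log n).

Answer: O(n log n)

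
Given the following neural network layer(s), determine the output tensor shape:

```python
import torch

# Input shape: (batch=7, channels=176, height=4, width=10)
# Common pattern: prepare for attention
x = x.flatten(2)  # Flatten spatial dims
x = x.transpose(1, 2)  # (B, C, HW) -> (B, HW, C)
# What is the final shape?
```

Input: (7, 176, 4, 10) -> after flatten(2): (7, 176, 40) -> Output: (7, 40, 176)

Answer: (7, 40, 176)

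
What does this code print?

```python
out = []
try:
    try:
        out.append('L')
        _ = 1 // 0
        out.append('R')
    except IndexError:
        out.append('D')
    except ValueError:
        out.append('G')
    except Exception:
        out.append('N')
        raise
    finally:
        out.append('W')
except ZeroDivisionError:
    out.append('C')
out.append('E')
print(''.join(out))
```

Execution trace: 'L' (inner try body) → 'N' (inner except Exception) → 'W' (inner finally) → 'C' (outer except ZeroDivisionError) → 'E' (after the try/except). Output: LNWCE

Answer: LNWCE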